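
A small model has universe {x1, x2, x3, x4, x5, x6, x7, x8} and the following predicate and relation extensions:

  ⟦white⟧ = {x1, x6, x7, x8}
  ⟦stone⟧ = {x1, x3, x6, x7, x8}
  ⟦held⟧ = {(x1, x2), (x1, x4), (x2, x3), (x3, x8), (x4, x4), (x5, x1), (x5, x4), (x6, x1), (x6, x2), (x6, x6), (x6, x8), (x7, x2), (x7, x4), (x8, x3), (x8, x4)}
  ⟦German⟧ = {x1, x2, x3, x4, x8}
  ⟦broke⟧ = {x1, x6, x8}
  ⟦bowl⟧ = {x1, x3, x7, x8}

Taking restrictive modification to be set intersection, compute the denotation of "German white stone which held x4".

{x1, x8}

⟦which held x4⟧ = {x : ⟨x, x4⟩ ∈ ⟦held⟧} = {x1, x4, x5, x7, x8}
⟦stone⟧ = {x1, x3, x6, x7, x8}
… ∩ ⟦which held x4⟧ = {x1, x3, x6, x7, x8} ∩ {x1, x4, x5, x7, x8} = {x1, x7, x8}
… ∩ ⟦German⟧ = {x1, x7, x8} ∩ {x1, x2, x3, x4, x8} = {x1, x8}
… ∩ ⟦white⟧ = {x1, x8} ∩ {x1, x6, x7, x8} = {x1, x8}
So ⟦German white stone which held x4⟧ = {x1, x8}.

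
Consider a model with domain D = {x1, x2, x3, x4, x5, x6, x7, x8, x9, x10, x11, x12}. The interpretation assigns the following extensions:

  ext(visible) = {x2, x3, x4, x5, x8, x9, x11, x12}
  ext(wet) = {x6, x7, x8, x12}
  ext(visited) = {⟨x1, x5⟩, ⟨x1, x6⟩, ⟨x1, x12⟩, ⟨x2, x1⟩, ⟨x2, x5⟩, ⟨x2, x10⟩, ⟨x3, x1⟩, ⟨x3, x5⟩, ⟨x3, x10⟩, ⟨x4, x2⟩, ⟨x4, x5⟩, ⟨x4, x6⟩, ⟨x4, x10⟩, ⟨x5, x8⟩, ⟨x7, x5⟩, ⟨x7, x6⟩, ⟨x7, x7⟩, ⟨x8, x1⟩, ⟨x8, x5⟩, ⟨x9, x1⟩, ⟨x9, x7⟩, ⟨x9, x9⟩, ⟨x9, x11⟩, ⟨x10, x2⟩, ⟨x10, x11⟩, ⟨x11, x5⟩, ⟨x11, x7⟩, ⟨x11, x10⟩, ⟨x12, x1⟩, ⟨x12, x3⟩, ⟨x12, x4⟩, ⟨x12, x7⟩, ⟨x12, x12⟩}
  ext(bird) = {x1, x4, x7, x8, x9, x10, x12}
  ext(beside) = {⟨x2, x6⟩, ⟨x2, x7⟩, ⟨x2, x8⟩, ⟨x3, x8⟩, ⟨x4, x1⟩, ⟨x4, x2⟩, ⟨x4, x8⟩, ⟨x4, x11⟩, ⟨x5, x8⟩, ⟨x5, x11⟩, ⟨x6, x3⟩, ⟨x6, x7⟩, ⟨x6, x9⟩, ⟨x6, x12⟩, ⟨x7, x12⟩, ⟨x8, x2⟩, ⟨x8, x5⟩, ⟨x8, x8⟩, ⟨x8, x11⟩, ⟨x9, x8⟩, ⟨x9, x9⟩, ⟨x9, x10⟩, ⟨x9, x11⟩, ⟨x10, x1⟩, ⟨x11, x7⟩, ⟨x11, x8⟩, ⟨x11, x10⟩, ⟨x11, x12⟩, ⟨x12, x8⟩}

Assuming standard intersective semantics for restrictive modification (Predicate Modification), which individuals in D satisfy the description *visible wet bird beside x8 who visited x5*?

{x8}

⟦beside x8⟧ = {x : ⟨x, x8⟩ ∈ ⟦beside⟧} = {x2, x3, x4, x5, x8, x9, x11, x12}
⟦who visited x5⟧ = {x : ⟨x, x5⟩ ∈ ⟦visited⟧} = {x1, x2, x3, x4, x7, x8, x11}
⟦bird⟧ = {x1, x4, x7, x8, x9, x10, x12}
… ∩ ⟦beside x8⟧ = {x1, x4, x7, x8, x9, x10, x12} ∩ {x2, x3, x4, x5, x8, x9, x11, x12} = {x4, x8, x9, x12}
… ∩ ⟦who visited x5⟧ = {x4, x8, x9, x12} ∩ {x1, x2, x3, x4, x7, x8, x11} = {x4, x8}
… ∩ ⟦visible⟧ = {x4, x8} ∩ {x2, x3, x4, x5, x8, x9, x11, x12} = {x4, x8}
… ∩ ⟦wet⟧ = {x4, x8} ∩ {x6, x7, x8, x12} = {x8}
So ⟦visible wet bird beside x8 who visited x5⟧ = {x8}.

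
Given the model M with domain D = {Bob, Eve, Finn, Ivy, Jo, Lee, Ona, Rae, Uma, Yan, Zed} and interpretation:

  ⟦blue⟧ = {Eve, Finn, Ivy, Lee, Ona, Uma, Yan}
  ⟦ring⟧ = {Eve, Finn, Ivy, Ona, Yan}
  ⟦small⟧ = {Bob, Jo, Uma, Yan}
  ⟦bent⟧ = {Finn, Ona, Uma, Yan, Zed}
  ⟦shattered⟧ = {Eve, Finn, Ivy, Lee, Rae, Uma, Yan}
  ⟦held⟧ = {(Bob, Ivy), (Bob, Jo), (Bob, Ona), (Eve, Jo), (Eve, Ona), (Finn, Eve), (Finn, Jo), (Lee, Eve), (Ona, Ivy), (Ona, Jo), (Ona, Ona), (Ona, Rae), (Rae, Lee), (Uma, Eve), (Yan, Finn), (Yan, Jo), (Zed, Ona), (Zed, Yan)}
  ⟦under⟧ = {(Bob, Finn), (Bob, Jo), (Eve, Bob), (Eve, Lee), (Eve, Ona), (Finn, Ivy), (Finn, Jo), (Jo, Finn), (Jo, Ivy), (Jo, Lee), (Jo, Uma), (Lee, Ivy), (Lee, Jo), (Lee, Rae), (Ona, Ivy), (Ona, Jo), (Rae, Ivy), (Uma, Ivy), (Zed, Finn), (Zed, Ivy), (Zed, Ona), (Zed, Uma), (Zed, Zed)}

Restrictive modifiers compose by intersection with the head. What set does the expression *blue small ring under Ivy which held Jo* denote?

⟦under Ivy⟧ = {x : ⟨x, Ivy⟩ ∈ ⟦under⟧} = {Finn, Jo, Lee, Ona, Rae, Uma, Zed}
⟦which held Jo⟧ = {x : ⟨x, Jo⟩ ∈ ⟦held⟧} = {Bob, Eve, Finn, Ona, Yan}
⟦ring⟧ = {Eve, Finn, Ivy, Ona, Yan}
… ∩ ⟦under Ivy⟧ = {Eve, Finn, Ivy, Ona, Yan} ∩ {Finn, Jo, Lee, Ona, Rae, Uma, Zed} = {Finn, Ona}
… ∩ ⟦which held Jo⟧ = {Finn, Ona} ∩ {Bob, Eve, Finn, Ona, Yan} = {Finn, Ona}
… ∩ ⟦blue⟧ = {Finn, Ona} ∩ {Eve, Finn, Ivy, Lee, Ona, Uma, Yan} = {Finn, Ona}
… ∩ ⟦small⟧ = {Finn, Ona} ∩ {Bob, Jo, Uma, Yan} = ∅
So ⟦blue small ring under Ivy which held Jo⟧ = {}.

{}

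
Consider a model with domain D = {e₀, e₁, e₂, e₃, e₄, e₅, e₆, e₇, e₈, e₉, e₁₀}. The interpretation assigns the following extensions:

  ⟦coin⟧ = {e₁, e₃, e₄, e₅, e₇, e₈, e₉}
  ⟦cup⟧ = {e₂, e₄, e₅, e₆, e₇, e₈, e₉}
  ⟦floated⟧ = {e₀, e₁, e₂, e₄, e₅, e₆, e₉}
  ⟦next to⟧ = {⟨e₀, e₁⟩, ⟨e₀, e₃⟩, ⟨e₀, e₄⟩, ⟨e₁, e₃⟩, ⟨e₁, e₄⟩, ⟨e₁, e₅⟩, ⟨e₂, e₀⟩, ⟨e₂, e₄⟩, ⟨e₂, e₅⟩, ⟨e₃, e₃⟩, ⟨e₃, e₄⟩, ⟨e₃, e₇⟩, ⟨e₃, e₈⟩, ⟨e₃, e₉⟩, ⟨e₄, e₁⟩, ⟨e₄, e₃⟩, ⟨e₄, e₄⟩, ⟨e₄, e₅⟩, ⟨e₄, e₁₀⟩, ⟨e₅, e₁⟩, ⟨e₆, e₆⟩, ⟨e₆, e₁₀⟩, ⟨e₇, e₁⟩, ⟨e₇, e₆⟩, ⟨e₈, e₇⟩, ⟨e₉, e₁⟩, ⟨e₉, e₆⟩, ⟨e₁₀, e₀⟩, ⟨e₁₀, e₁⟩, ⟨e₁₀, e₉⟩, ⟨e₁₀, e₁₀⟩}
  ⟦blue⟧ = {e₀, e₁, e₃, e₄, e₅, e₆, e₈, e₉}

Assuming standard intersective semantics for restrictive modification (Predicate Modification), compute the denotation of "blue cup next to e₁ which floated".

⟦next to e₁⟧ = {x : ⟨x, e₁⟩ ∈ ⟦next to⟧} = {e₀, e₄, e₅, e₇, e₉, e₁₀}
⟦which floated⟧ = ⟦floated⟧ = {e₀, e₁, e₂, e₄, e₅, e₆, e₉}
⟦cup⟧ = {e₂, e₄, e₅, e₆, e₇, e₈, e₉}
… ∩ ⟦next to e₁⟧ = {e₂, e₄, e₅, e₆, e₇, e₈, e₉} ∩ {e₀, e₄, e₅, e₇, e₉, e₁₀} = {e₄, e₅, e₇, e₉}
… ∩ ⟦which floated⟧ = {e₄, e₅, e₇, e₉} ∩ {e₀, e₁, e₂, e₄, e₅, e₆, e₉} = {e₄, e₅, e₉}
… ∩ ⟦blue⟧ = {e₄, e₅, e₉} ∩ {e₀, e₁, e₃, e₄, e₅, e₆, e₈, e₉} = {e₄, e₅, e₉}
So ⟦blue cup next to e₁ which floated⟧ = {e₄, e₅, e₉}.

{e₄, e₅, e₉}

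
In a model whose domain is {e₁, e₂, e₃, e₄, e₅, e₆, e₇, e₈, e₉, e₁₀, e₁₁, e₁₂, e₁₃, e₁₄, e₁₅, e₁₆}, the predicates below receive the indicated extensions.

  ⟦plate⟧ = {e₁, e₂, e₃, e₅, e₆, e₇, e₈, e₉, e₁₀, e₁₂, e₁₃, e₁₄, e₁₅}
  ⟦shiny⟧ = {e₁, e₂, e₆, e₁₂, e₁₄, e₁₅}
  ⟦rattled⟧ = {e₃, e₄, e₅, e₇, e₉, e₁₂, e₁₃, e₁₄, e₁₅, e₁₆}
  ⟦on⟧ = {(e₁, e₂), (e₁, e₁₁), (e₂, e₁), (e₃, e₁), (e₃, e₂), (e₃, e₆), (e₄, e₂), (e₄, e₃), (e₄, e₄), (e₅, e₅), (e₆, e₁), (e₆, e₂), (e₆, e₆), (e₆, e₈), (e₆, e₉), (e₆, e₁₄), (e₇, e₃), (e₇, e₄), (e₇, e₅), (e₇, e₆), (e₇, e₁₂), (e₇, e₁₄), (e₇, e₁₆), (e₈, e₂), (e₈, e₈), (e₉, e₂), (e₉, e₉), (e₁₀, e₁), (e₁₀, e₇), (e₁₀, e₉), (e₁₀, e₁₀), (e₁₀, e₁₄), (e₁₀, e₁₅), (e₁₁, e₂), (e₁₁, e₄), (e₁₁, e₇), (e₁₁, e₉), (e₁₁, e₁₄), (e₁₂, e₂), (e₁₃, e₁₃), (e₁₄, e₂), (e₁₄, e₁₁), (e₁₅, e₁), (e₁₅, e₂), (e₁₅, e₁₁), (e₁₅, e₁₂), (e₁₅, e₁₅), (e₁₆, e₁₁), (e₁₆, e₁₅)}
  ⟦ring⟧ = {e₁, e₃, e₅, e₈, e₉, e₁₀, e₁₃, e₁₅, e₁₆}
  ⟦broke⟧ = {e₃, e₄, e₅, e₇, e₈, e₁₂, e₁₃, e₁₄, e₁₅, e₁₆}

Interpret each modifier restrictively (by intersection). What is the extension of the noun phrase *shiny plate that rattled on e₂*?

{e₁₂, e₁₄, e₁₅}

⟦that rattled⟧ = ⟦rattled⟧ = {e₃, e₄, e₅, e₇, e₉, e₁₂, e₁₃, e₁₄, e₁₅, e₁₆}
⟦on e₂⟧ = {x : ⟨x, e₂⟩ ∈ ⟦on⟧} = {e₁, e₃, e₄, e₆, e₈, e₉, e₁₁, e₁₂, e₁₄, e₁₅}
⟦plate⟧ = {e₁, e₂, e₃, e₅, e₆, e₇, e₈, e₉, e₁₀, e₁₂, e₁₃, e₁₄, e₁₅}
… ∩ ⟦that rattled⟧ = {e₁, e₂, e₃, e₅, e₆, e₇, e₈, e₉, e₁₀, e₁₂, e₁₃, e₁₄, e₁₅} ∩ {e₃, e₄, e₅, e₇, e₉, e₁₂, e₁₃, e₁₄, e₁₅, e₁₆} = {e₃, e₅, e₇, e₉, e₁₂, e₁₃, e₁₄, e₁₅}
… ∩ ⟦on e₂⟧ = {e₃, e₅, e₇, e₉, e₁₂, e₁₃, e₁₄, e₁₅} ∩ {e₁, e₃, e₄, e₆, e₈, e₉, e₁₁, e₁₂, e₁₄, e₁₅} = {e₃, e₉, e₁₂, e₁₄, e₁₅}
… ∩ ⟦shiny⟧ = {e₃, e₉, e₁₂, e₁₄, e₁₅} ∩ {e₁, e₂, e₆, e₁₂, e₁₄, e₁₅} = {e₁₂, e₁₄, e₁₅}
So ⟦shiny plate that rattled on e₂⟧ = {e₁₂, e₁₄, e₁₅}.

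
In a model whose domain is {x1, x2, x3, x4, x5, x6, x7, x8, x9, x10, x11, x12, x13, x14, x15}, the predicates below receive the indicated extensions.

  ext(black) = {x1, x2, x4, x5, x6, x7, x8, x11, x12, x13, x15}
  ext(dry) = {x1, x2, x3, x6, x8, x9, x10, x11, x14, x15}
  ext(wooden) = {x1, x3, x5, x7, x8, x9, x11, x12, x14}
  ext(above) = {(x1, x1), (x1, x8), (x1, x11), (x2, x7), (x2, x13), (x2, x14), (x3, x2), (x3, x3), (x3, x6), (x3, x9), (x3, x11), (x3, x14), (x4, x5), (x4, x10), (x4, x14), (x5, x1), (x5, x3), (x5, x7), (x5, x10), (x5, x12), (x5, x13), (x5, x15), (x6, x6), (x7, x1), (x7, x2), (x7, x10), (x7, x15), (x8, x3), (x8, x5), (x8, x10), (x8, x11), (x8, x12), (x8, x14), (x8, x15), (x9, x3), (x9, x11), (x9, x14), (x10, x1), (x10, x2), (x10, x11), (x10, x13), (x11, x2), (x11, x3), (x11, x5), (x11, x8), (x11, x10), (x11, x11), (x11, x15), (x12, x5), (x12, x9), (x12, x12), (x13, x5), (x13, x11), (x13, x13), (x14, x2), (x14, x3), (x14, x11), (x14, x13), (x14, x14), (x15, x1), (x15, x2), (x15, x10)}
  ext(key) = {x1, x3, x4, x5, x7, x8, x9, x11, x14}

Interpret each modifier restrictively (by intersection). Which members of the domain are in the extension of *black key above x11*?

{x1, x8, x11}

⟦above x11⟧ = {x : ⟨x, x11⟩ ∈ ⟦above⟧} = {x1, x3, x8, x9, x10, x11, x13, x14}
⟦key⟧ = {x1, x3, x4, x5, x7, x8, x9, x11, x14}
… ∩ ⟦above x11⟧ = {x1, x3, x4, x5, x7, x8, x9, x11, x14} ∩ {x1, x3, x8, x9, x10, x11, x13, x14} = {x1, x3, x8, x9, x11, x14}
… ∩ ⟦black⟧ = {x1, x3, x8, x9, x11, x14} ∩ {x1, x2, x4, x5, x6, x7, x8, x11, x12, x13, x15} = {x1, x8, x11}
So ⟦black key above x11⟧ = {x1, x8, x11}.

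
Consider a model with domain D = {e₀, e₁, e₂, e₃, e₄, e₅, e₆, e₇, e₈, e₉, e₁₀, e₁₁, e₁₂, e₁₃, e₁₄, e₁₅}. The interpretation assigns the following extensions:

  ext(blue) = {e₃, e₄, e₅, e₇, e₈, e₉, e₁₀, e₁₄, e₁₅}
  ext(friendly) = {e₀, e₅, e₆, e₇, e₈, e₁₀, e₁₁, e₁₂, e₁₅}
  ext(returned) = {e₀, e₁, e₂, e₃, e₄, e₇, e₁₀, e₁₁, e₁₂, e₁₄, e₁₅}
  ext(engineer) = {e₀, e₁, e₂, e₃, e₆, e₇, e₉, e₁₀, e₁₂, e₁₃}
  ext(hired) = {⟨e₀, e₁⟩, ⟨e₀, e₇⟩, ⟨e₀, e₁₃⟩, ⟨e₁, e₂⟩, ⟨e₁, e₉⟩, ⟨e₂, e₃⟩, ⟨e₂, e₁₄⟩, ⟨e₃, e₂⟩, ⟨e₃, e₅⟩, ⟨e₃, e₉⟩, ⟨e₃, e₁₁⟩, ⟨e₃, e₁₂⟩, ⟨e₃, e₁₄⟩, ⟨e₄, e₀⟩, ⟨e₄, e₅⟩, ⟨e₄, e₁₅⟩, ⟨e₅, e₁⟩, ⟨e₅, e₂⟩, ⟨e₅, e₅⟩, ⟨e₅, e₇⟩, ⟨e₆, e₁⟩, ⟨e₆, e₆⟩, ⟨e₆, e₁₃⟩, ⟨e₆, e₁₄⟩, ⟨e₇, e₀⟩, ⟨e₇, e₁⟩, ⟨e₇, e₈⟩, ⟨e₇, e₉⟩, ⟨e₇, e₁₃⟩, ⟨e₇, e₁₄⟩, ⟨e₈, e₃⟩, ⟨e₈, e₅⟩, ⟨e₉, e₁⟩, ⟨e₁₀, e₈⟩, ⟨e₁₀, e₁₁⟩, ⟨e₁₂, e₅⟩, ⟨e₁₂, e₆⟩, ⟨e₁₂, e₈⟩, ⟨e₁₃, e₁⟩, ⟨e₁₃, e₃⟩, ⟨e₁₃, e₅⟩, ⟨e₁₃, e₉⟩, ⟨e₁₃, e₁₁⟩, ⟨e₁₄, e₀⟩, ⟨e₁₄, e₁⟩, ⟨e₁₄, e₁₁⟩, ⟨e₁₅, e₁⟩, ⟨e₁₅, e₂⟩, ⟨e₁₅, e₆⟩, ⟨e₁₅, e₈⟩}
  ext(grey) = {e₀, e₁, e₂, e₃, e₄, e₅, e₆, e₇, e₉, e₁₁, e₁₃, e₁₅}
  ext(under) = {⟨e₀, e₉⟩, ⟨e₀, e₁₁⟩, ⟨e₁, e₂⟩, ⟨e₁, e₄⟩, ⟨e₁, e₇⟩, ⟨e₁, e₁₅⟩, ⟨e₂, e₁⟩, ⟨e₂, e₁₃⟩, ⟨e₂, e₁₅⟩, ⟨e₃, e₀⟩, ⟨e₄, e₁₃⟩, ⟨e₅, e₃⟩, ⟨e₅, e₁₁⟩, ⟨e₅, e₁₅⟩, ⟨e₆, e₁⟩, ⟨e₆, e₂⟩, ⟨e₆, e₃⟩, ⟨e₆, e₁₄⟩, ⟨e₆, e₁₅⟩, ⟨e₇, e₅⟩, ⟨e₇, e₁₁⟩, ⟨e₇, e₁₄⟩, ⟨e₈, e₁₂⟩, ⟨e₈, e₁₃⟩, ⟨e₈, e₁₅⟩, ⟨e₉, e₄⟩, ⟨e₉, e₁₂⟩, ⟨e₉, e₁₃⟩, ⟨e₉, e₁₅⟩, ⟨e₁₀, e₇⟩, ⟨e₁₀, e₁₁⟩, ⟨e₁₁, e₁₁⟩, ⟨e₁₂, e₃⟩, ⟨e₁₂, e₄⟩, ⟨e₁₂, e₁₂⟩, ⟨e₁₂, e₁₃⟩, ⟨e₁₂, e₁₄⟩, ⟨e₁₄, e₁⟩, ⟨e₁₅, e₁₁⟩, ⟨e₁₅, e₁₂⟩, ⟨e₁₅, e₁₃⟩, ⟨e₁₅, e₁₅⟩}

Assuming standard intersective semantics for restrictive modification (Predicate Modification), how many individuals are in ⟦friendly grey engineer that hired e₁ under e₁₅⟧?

1

⟦that hired e₁⟧ = {x : ⟨x, e₁⟩ ∈ ⟦hired⟧} = {e₀, e₅, e₆, e₇, e₉, e₁₃, e₁₄, e₁₅}
⟦under e₁₅⟧ = {x : ⟨x, e₁₅⟩ ∈ ⟦under⟧} = {e₁, e₂, e₅, e₆, e₈, e₉, e₁₅}
⟦engineer⟧ = {e₀, e₁, e₂, e₃, e₆, e₇, e₉, e₁₀, e₁₂, e₁₃}
… ∩ ⟦that hired e₁⟧ = {e₀, e₁, e₂, e₃, e₆, e₇, e₉, e₁₀, e₁₂, e₁₃} ∩ {e₀, e₅, e₆, e₇, e₉, e₁₃, e₁₄, e₁₅} = {e₀, e₆, e₇, e₉, e₁₃}
… ∩ ⟦under e₁₅⟧ = {e₀, e₆, e₇, e₉, e₁₃} ∩ {e₁, e₂, e₅, e₆, e₈, e₉, e₁₅} = {e₆, e₉}
… ∩ ⟦friendly⟧ = {e₆, e₉} ∩ {e₀, e₅, e₆, e₇, e₈, e₁₀, e₁₁, e₁₂, e₁₅} = {e₆}
… ∩ ⟦grey⟧ = {e₆} ∩ {e₀, e₁, e₂, e₃, e₄, e₅, e₆, e₇, e₉, e₁₁, e₁₃, e₁₅} = {e₆}
⟦friendly grey engineer that hired e₁ under e₁₅⟧ = {e₆}, so the cardinality is 1.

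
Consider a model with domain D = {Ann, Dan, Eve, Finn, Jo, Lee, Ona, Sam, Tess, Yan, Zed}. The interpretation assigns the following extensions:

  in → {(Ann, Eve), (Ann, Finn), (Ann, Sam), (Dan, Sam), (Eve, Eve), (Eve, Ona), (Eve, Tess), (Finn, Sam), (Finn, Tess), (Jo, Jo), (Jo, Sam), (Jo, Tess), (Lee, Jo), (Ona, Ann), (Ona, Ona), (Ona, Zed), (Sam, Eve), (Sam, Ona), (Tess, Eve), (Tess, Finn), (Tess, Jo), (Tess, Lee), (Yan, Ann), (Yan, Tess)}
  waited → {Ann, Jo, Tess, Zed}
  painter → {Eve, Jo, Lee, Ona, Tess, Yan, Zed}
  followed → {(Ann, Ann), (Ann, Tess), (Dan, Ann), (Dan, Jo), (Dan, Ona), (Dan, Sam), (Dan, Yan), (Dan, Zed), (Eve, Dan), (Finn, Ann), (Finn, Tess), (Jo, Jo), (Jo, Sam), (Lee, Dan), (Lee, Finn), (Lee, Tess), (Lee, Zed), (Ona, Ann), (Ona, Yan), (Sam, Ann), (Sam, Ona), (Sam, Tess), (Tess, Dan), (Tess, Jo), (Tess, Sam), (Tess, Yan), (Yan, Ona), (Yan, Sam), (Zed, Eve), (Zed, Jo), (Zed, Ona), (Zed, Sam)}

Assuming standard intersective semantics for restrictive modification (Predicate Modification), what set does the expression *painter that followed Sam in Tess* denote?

{Jo, Yan}

⟦that followed Sam⟧ = {x : ⟨x, Sam⟩ ∈ ⟦followed⟧} = {Dan, Jo, Tess, Yan, Zed}
⟦in Tess⟧ = {x : ⟨x, Tess⟩ ∈ ⟦in⟧} = {Eve, Finn, Jo, Yan}
⟦painter⟧ = {Eve, Jo, Lee, Ona, Tess, Yan, Zed}
… ∩ ⟦that followed Sam⟧ = {Eve, Jo, Lee, Ona, Tess, Yan, Zed} ∩ {Dan, Jo, Tess, Yan, Zed} = {Jo, Tess, Yan, Zed}
… ∩ ⟦in Tess⟧ = {Jo, Tess, Yan, Zed} ∩ {Eve, Finn, Jo, Yan} = {Jo, Yan}
So ⟦painter that followed Sam in Tess⟧ = {Jo, Yan}.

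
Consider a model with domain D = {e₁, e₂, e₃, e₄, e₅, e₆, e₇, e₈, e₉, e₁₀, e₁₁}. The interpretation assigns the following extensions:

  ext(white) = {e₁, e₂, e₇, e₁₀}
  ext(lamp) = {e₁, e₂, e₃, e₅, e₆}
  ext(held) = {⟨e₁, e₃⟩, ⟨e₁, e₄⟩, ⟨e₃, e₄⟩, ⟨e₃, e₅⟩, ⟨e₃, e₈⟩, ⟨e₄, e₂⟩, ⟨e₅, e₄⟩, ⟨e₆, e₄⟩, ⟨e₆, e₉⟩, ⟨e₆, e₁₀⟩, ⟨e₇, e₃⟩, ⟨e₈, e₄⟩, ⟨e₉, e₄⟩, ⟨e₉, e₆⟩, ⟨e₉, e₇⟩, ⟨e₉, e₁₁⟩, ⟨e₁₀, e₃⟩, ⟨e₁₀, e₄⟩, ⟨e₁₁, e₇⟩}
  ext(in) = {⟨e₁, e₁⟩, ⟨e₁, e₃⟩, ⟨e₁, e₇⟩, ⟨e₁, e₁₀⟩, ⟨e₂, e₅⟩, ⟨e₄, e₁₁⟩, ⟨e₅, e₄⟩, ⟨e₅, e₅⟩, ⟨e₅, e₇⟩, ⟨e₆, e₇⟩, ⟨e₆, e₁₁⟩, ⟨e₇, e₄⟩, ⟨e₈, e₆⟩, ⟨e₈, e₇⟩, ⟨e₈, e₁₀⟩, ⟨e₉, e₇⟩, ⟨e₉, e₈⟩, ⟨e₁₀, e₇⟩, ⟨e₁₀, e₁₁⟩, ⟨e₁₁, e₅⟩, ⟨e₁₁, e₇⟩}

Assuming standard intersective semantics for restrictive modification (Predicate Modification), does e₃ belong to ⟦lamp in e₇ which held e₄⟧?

no

⟦in e₇⟧ = {x : ⟨x, e₇⟩ ∈ ⟦in⟧} = {e₁, e₅, e₆, e₈, e₉, e₁₀, e₁₁}
⟦which held e₄⟧ = {x : ⟨x, e₄⟩ ∈ ⟦held⟧} = {e₁, e₃, e₅, e₆, e₈, e₉, e₁₀}
⟦lamp⟧ = {e₁, e₂, e₃, e₅, e₆}
… ∩ ⟦in e₇⟧ = {e₁, e₂, e₃, e₅, e₆} ∩ {e₁, e₅, e₆, e₈, e₉, e₁₀, e₁₁} = {e₁, e₅, e₆}
… ∩ ⟦which held e₄⟧ = {e₁, e₅, e₆} ∩ {e₁, e₃, e₅, e₆, e₈, e₉, e₁₀} = {e₁, e₅, e₆}
⟦lamp in e₇ which held e₄⟧ = {e₁, e₅, e₆}; e₃ ∉ this set.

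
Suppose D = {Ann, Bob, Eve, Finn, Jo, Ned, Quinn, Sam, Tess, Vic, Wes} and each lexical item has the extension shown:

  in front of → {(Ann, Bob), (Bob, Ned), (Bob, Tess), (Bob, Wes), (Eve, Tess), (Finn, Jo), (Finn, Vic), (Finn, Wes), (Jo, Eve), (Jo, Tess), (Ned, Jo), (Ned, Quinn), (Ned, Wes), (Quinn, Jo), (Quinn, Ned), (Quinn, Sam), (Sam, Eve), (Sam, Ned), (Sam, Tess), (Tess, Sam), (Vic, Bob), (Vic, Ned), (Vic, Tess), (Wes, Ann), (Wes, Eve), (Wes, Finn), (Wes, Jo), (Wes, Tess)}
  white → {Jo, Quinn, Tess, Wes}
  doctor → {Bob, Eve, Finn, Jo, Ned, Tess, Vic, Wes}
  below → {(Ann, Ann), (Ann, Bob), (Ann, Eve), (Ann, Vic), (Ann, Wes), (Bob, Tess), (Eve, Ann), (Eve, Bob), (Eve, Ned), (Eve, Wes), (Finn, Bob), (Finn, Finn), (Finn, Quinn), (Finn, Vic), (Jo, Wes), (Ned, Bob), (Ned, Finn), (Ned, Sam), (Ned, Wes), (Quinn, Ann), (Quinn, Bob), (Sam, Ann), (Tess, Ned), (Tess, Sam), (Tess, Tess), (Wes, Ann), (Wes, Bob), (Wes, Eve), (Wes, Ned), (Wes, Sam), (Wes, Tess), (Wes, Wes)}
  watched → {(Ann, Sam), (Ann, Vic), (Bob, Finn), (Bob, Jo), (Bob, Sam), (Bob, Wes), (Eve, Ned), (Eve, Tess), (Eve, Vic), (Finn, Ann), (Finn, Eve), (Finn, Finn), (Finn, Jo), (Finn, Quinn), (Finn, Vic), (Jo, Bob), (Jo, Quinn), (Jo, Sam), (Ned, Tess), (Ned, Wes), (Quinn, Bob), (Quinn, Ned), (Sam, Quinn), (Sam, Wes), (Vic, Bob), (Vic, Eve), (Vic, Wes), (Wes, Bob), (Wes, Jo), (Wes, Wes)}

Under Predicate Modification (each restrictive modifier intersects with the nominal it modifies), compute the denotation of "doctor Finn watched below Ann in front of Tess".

⟦Finn watched⟧ = {x : ⟨Finn, x⟩ ∈ ⟦watched⟧} = {Ann, Eve, Finn, Jo, Quinn, Vic}
⟦below Ann⟧ = {x : ⟨x, Ann⟩ ∈ ⟦below⟧} = {Ann, Eve, Quinn, Sam, Wes}
⟦in front of Tess⟧ = {x : ⟨x, Tess⟩ ∈ ⟦in front of⟧} = {Bob, Eve, Jo, Sam, Vic, Wes}
⟦doctor⟧ = {Bob, Eve, Finn, Jo, Ned, Tess, Vic, Wes}
… ∩ ⟦Finn watched⟧ = {Bob, Eve, Finn, Jo, Ned, Tess, Vic, Wes} ∩ {Ann, Eve, Finn, Jo, Quinn, Vic} = {Eve, Finn, Jo, Vic}
… ∩ ⟦below Ann⟧ = {Eve, Finn, Jo, Vic} ∩ {Ann, Eve, Quinn, Sam, Wes} = {Eve}
… ∩ ⟦in front of Tess⟧ = {Eve} ∩ {Bob, Eve, Jo, Sam, Vic, Wes} = {Eve}
So ⟦doctor Finn watched below Ann in front of Tess⟧ = {Eve}.

{Eve}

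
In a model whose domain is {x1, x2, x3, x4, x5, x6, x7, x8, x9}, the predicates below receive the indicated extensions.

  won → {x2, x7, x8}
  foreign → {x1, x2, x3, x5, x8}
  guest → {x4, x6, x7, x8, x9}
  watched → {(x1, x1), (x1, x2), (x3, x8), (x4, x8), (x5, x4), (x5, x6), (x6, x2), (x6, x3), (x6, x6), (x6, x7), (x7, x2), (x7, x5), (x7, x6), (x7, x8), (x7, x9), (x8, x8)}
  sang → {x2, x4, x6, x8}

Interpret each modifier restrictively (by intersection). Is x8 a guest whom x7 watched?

yes

⟦whom x7 watched⟧ = {x : ⟨x7, x⟩ ∈ ⟦watched⟧} = {x2, x5, x6, x8, x9}
⟦guest⟧ = {x4, x6, x7, x8, x9}
… ∩ ⟦whom x7 watched⟧ = {x4, x6, x7, x8, x9} ∩ {x2, x5, x6, x8, x9} = {x6, x8, x9}
⟦guest whom x7 watched⟧ = {x6, x8, x9}; x8 ∈ this set.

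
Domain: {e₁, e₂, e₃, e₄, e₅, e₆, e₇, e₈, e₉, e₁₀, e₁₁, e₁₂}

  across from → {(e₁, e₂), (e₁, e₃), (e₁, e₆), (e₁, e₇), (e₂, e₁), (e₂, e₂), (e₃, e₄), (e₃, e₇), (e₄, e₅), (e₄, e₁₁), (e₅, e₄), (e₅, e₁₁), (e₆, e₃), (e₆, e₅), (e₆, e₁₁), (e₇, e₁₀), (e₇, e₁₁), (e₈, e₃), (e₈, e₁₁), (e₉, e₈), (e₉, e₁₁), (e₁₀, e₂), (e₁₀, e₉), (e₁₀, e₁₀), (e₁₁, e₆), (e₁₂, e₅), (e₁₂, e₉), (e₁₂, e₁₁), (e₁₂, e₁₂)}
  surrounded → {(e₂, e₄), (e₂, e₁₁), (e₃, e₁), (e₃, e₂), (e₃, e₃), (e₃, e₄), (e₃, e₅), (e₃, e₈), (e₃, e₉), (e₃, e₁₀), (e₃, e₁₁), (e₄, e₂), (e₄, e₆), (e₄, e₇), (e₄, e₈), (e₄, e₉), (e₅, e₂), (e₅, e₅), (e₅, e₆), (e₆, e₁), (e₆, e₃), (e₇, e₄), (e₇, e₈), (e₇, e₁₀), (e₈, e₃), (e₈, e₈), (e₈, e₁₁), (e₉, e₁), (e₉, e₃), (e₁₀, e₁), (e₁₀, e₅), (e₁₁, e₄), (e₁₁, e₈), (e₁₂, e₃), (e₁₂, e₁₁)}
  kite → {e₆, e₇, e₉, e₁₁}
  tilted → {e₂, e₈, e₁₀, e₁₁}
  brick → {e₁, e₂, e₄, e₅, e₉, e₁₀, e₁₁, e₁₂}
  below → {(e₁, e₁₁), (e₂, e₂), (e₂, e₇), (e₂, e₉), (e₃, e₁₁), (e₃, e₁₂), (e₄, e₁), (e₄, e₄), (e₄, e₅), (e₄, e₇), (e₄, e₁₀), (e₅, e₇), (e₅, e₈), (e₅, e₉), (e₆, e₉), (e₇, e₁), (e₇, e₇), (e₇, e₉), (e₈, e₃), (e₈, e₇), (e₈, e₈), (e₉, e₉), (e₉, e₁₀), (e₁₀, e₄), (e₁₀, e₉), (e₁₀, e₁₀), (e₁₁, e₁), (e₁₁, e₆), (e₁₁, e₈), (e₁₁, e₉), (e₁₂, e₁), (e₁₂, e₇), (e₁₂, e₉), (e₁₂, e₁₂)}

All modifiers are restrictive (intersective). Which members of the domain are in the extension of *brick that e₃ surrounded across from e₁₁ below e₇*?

⟦that e₃ surrounded⟧ = {x : ⟨e₃, x⟩ ∈ ⟦surrounded⟧} = {e₁, e₂, e₃, e₄, e₅, e₈, e₉, e₁₀, e₁₁}
⟦across from e₁₁⟧ = {x : ⟨x, e₁₁⟩ ∈ ⟦across from⟧} = {e₄, e₅, e₆, e₇, e₈, e₉, e₁₂}
⟦below e₇⟧ = {x : ⟨x, e₇⟩ ∈ ⟦below⟧} = {e₂, e₄, e₅, e₇, e₈, e₁₂}
⟦brick⟧ = {e₁, e₂, e₄, e₅, e₉, e₁₀, e₁₁, e₁₂}
… ∩ ⟦that e₃ surrounded⟧ = {e₁, e₂, e₄, e₅, e₉, e₁₀, e₁₁, e₁₂} ∩ {e₁, e₂, e₃, e₄, e₅, e₈, e₉, e₁₀, e₁₁} = {e₁, e₂, e₄, e₅, e₉, e₁₀, e₁₁}
… ∩ ⟦across from e₁₁⟧ = {e₁, e₂, e₄, e₅, e₉, e₁₀, e₁₁} ∩ {e₄, e₅, e₆, e₇, e₈, e₉, e₁₂} = {e₄, e₅, e₉}
… ∩ ⟦below e₇⟧ = {e₄, e₅, e₉} ∩ {e₂, e₄, e₅, e₇, e₈, e₁₂} = {e₄, e₅}
So ⟦brick that e₃ surrounded across from e₁₁ below e₇⟧ = {e₄, e₅}.

{e₄, e₅}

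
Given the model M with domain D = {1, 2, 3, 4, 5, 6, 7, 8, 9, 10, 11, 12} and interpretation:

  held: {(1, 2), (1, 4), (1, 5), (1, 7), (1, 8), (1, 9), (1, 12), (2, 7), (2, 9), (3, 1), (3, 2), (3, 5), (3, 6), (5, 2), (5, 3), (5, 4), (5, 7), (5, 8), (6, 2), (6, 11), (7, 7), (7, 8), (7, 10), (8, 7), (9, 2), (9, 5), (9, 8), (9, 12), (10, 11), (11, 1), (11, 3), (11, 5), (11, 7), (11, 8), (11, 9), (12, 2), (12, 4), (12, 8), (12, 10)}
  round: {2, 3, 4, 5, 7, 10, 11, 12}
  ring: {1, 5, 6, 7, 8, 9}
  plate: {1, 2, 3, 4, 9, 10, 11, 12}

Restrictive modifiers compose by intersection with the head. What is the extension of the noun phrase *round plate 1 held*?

⟦1 held⟧ = {x : ⟨1, x⟩ ∈ ⟦held⟧} = {2, 4, 5, 7, 8, 9, 12}
⟦plate⟧ = {1, 2, 3, 4, 9, 10, 11, 12}
… ∩ ⟦1 held⟧ = {1, 2, 3, 4, 9, 10, 11, 12} ∩ {2, 4, 5, 7, 8, 9, 12} = {2, 4, 9, 12}
… ∩ ⟦round⟧ = {2, 4, 9, 12} ∩ {2, 3, 4, 5, 7, 10, 11, 12} = {2, 4, 12}
So ⟦round plate 1 held⟧ = {2, 4, 12}.

{2, 4, 12}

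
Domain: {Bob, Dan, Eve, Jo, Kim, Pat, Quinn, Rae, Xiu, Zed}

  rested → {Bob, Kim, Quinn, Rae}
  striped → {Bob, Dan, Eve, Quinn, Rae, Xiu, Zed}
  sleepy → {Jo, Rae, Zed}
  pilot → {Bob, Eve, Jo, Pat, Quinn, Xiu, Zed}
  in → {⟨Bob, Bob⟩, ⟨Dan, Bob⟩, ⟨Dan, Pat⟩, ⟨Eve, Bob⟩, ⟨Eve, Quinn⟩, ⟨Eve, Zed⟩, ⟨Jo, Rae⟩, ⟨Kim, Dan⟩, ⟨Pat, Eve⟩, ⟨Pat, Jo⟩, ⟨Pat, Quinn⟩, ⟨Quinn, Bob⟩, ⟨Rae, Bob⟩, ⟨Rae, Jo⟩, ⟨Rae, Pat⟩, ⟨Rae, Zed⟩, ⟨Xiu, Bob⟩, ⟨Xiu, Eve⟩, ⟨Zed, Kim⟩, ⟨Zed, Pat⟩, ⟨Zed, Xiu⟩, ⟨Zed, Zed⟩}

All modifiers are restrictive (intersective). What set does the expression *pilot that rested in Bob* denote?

{Bob, Quinn}

⟦that rested⟧ = ⟦rested⟧ = {Bob, Kim, Quinn, Rae}
⟦in Bob⟧ = {x : ⟨x, Bob⟩ ∈ ⟦in⟧} = {Bob, Dan, Eve, Quinn, Rae, Xiu}
⟦pilot⟧ = {Bob, Eve, Jo, Pat, Quinn, Xiu, Zed}
… ∩ ⟦that rested⟧ = {Bob, Eve, Jo, Pat, Quinn, Xiu, Zed} ∩ {Bob, Kim, Quinn, Rae} = {Bob, Quinn}
… ∩ ⟦in Bob⟧ = {Bob, Quinn} ∩ {Bob, Dan, Eve, Quinn, Rae, Xiu} = {Bob, Quinn}
So ⟦pilot that rested in Bob⟧ = {Bob, Quinn}.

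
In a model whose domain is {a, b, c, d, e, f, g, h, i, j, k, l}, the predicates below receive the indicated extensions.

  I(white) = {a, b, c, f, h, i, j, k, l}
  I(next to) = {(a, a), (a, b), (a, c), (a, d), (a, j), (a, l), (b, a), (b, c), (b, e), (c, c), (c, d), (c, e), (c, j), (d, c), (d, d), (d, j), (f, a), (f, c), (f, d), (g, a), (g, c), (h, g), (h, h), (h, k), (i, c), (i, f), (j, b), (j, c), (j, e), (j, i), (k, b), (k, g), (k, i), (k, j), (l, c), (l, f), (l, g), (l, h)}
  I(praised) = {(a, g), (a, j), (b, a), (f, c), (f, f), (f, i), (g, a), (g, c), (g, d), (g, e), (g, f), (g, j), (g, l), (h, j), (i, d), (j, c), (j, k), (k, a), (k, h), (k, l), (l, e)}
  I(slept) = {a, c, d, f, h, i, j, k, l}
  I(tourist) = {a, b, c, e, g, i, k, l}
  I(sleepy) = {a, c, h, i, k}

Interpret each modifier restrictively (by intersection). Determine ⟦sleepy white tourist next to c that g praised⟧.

{a, c}

⟦next to c⟧ = {x : ⟨x, c⟩ ∈ ⟦next to⟧} = {a, b, c, d, f, g, i, j, l}
⟦that g praised⟧ = {x : ⟨g, x⟩ ∈ ⟦praised⟧} = {a, c, d, e, f, j, l}
⟦tourist⟧ = {a, b, c, e, g, i, k, l}
… ∩ ⟦next to c⟧ = {a, b, c, e, g, i, k, l} ∩ {a, b, c, d, f, g, i, j, l} = {a, b, c, g, i, l}
… ∩ ⟦that g praised⟧ = {a, b, c, g, i, l} ∩ {a, c, d, e, f, j, l} = {a, c, l}
… ∩ ⟦sleepy⟧ = {a, c, l} ∩ {a, c, h, i, k} = {a, c}
… ∩ ⟦white⟧ = {a, c} ∩ {a, b, c, f, h, i, j, k, l} = {a, c}
So ⟦sleepy white tourist next to c that g praised⟧ = {a, c}.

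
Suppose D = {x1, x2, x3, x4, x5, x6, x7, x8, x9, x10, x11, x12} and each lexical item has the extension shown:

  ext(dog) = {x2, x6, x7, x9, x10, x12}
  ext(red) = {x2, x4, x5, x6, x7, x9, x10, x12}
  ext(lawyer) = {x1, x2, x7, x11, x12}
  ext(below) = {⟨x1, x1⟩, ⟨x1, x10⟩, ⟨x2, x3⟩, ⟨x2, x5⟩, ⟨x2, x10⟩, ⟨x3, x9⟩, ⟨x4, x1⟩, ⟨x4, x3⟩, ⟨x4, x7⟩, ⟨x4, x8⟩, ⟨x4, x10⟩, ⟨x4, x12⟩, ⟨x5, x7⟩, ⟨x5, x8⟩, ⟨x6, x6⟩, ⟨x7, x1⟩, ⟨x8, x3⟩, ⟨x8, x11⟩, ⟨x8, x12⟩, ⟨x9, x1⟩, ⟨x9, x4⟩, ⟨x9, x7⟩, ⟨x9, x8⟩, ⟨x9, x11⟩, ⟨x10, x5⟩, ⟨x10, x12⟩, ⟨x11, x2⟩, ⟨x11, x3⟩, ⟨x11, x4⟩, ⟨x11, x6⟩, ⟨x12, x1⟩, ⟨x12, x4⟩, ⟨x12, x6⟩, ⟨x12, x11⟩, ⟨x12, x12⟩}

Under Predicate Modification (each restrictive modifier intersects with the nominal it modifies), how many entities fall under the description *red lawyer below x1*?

2

⟦below x1⟧ = {x : ⟨x, x1⟩ ∈ ⟦below⟧} = {x1, x4, x7, x9, x12}
⟦lawyer⟧ = {x1, x2, x7, x11, x12}
… ∩ ⟦below x1⟧ = {x1, x2, x7, x11, x12} ∩ {x1, x4, x7, x9, x12} = {x1, x7, x12}
… ∩ ⟦red⟧ = {x1, x7, x12} ∩ {x2, x4, x5, x6, x7, x9, x10, x12} = {x7, x12}
⟦red lawyer below x1⟧ = {x7, x12}, so the cardinality is 2.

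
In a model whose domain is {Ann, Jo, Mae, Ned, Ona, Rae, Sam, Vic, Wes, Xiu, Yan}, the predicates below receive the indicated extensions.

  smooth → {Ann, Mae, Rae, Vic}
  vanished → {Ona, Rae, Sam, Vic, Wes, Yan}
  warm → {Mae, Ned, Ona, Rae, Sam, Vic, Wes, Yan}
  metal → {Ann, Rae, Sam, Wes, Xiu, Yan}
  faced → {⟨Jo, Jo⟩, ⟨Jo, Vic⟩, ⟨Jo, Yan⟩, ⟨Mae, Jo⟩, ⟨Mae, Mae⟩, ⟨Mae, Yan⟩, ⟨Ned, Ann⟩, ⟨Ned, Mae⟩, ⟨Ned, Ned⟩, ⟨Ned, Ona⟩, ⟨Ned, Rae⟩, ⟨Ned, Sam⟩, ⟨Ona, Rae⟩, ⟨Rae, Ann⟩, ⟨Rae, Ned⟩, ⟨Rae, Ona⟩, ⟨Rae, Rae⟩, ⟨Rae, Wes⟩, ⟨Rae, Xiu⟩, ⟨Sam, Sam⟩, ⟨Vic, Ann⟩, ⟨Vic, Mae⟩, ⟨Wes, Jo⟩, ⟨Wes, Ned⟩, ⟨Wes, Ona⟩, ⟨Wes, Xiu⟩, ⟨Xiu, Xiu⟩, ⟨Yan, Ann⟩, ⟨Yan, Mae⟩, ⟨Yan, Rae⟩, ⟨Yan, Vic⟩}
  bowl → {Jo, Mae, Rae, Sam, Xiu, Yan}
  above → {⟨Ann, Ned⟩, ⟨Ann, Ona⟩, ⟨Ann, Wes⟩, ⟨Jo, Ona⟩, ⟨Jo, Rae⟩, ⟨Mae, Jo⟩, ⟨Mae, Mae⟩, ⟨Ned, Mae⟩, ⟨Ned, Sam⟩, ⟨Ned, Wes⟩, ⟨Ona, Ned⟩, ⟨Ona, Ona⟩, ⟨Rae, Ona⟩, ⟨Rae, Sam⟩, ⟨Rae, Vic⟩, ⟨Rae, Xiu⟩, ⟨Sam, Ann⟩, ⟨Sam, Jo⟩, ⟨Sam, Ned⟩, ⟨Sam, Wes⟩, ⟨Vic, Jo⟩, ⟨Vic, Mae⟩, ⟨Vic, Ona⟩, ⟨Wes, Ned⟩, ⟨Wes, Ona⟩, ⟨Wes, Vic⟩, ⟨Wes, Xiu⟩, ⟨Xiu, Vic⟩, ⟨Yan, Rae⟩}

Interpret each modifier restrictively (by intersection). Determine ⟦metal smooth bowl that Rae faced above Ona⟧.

⟦that Rae faced⟧ = {x : ⟨Rae, x⟩ ∈ ⟦faced⟧} = {Ann, Ned, Ona, Rae, Wes, Xiu}
⟦above Ona⟧ = {x : ⟨x, Ona⟩ ∈ ⟦above⟧} = {Ann, Jo, Ona, Rae, Vic, Wes}
⟦bowl⟧ = {Jo, Mae, Rae, Sam, Xiu, Yan}
… ∩ ⟦that Rae faced⟧ = {Jo, Mae, Rae, Sam, Xiu, Yan} ∩ {Ann, Ned, Ona, Rae, Wes, Xiu} = {Rae, Xiu}
… ∩ ⟦above Ona⟧ = {Rae, Xiu} ∩ {Ann, Jo, Ona, Rae, Vic, Wes} = {Rae}
… ∩ ⟦metal⟧ = {Rae} ∩ {Ann, Rae, Sam, Wes, Xiu, Yan} = {Rae}
… ∩ ⟦smooth⟧ = {Rae} ∩ {Ann, Mae, Rae, Vic} = {Rae}
So ⟦metal smooth bowl that Rae faced above Ona⟧ = {Rae}.

{Rae}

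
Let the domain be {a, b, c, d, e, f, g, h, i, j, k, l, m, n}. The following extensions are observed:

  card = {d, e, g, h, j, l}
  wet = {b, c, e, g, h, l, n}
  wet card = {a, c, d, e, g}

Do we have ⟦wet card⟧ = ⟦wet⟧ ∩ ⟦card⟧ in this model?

⟦wet⟧ ∩ ⟦card⟧ = {b, c, e, g, h, l, n} ∩ {d, e, g, h, j, l} = {e, g, h, l}
Observed ⟦wet card⟧ = {a, c, d, e, g}.
These differ, so the modifier is not intersective in this model.

no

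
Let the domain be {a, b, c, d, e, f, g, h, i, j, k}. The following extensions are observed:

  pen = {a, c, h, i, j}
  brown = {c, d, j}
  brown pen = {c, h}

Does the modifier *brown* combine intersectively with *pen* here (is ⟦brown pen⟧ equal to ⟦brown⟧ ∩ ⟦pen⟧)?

⟦brown⟧ ∩ ⟦pen⟧ = {c, d, j} ∩ {a, c, h, i, j} = {c, j}
Observed ⟦brown pen⟧ = {c, h}.
These differ, so the modifier is not intersective in this model.

no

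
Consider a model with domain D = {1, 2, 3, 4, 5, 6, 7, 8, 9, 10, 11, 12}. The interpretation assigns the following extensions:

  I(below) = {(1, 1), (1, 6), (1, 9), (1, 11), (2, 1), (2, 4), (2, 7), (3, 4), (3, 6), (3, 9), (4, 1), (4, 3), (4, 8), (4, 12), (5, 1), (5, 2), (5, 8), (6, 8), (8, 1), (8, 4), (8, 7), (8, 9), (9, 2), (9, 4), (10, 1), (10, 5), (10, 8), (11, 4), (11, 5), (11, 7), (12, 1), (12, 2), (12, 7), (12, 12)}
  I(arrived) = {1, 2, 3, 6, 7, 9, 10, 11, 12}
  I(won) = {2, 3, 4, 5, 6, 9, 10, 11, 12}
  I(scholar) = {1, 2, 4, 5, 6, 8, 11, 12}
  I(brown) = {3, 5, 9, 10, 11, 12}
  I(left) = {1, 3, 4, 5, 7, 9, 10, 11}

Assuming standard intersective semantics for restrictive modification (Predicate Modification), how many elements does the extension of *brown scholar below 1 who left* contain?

1

⟦below 1⟧ = {x : ⟨x, 1⟩ ∈ ⟦below⟧} = {1, 2, 4, 5, 8, 10, 12}
⟦who left⟧ = ⟦left⟧ = {1, 3, 4, 5, 7, 9, 10, 11}
⟦scholar⟧ = {1, 2, 4, 5, 6, 8, 11, 12}
… ∩ ⟦below 1⟧ = {1, 2, 4, 5, 6, 8, 11, 12} ∩ {1, 2, 4, 5, 8, 10, 12} = {1, 2, 4, 5, 8, 12}
… ∩ ⟦who left⟧ = {1, 2, 4, 5, 8, 12} ∩ {1, 3, 4, 5, 7, 9, 10, 11} = {1, 4, 5}
… ∩ ⟦brown⟧ = {1, 4, 5} ∩ {3, 5, 9, 10, 11, 12} = {5}
⟦brown scholar below 1 who left⟧ = {5}, so the cardinality is 1.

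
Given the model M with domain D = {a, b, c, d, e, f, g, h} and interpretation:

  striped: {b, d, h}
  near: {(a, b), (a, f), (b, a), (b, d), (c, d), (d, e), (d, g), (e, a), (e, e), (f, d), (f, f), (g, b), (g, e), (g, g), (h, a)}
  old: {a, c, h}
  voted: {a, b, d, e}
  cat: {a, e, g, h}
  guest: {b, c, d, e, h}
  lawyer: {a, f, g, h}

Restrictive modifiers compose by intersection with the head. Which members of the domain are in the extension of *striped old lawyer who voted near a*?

{}

⟦who voted⟧ = ⟦voted⟧ = {a, b, d, e}
⟦near a⟧ = {x : ⟨x, a⟩ ∈ ⟦near⟧} = {b, e, h}
⟦lawyer⟧ = {a, f, g, h}
… ∩ ⟦who voted⟧ = {a, f, g, h} ∩ {a, b, d, e} = {a}
… ∩ ⟦near a⟧ = {a} ∩ {b, e, h} = ∅
… ∩ ⟦striped⟧ = ∅ ∩ {b, d, h} = ∅
… ∩ ⟦old⟧ = ∅ ∩ {a, c, h} = ∅
So ⟦striped old lawyer who voted near a⟧ = {}.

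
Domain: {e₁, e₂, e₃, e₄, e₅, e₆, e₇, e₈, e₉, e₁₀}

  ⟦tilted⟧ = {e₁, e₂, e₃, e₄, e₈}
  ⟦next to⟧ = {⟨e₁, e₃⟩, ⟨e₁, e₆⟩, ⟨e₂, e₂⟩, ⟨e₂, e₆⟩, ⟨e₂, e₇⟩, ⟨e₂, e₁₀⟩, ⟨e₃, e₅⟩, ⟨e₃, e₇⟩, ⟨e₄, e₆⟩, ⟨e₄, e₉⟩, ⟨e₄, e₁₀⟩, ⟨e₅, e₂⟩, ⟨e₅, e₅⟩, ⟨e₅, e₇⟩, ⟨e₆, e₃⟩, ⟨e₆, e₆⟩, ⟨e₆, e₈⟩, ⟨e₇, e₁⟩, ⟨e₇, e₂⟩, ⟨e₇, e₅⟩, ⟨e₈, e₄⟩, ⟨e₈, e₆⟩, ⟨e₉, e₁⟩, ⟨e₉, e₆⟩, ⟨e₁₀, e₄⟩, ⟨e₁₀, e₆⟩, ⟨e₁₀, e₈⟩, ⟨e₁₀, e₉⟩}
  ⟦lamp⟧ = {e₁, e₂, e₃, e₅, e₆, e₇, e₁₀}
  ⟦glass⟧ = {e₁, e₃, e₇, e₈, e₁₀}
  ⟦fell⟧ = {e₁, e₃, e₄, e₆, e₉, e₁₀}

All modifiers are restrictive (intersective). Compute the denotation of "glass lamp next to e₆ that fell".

{e₁, e₁₀}

⟦next to e₆⟧ = {x : ⟨x, e₆⟩ ∈ ⟦next to⟧} = {e₁, e₂, e₄, e₆, e₈, e₉, e₁₀}
⟦that fell⟧ = ⟦fell⟧ = {e₁, e₃, e₄, e₆, e₉, e₁₀}
⟦lamp⟧ = {e₁, e₂, e₃, e₅, e₆, e₇, e₁₀}
… ∩ ⟦next to e₆⟧ = {e₁, e₂, e₃, e₅, e₆, e₇, e₁₀} ∩ {e₁, e₂, e₄, e₆, e₈, e₉, e₁₀} = {e₁, e₂, e₆, e₁₀}
… ∩ ⟦that fell⟧ = {e₁, e₂, e₆, e₁₀} ∩ {e₁, e₃, e₄, e₆, e₉, e₁₀} = {e₁, e₆, e₁₀}
… ∩ ⟦glass⟧ = {e₁, e₆, e₁₀} ∩ {e₁, e₃, e₇, e₈, e₁₀} = {e₁, e₁₀}
So ⟦glass lamp next to e₆ that fell⟧ = {e₁, e₁₀}.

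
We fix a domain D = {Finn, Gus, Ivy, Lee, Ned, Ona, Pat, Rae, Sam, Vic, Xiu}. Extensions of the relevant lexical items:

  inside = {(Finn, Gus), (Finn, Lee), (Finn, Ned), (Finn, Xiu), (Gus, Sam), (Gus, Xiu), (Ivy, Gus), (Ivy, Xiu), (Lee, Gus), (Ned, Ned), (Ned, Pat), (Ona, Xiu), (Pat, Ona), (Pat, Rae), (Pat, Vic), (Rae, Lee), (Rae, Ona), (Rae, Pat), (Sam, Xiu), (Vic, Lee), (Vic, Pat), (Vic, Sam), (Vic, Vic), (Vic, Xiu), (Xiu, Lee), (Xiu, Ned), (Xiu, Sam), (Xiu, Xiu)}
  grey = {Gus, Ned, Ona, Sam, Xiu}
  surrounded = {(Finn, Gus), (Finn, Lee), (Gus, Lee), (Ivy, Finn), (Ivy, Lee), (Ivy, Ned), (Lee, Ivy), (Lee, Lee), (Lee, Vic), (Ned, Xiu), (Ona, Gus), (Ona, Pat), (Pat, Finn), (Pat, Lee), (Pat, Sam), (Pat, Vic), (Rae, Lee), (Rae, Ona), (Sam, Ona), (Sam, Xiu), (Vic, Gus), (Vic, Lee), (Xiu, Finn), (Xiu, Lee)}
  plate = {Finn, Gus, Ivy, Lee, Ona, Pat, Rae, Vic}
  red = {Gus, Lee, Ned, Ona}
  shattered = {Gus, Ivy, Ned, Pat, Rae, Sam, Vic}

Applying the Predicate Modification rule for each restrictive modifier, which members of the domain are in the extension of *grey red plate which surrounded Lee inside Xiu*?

⟦which surrounded Lee⟧ = {x : ⟨x, Lee⟩ ∈ ⟦surrounded⟧} = {Finn, Gus, Ivy, Lee, Pat, Rae, Vic, Xiu}
⟦inside Xiu⟧ = {x : ⟨x, Xiu⟩ ∈ ⟦inside⟧} = {Finn, Gus, Ivy, Ona, Sam, Vic, Xiu}
⟦plate⟧ = {Finn, Gus, Ivy, Lee, Ona, Pat, Rae, Vic}
… ∩ ⟦which surrounded Lee⟧ = {Finn, Gus, Ivy, Lee, Ona, Pat, Rae, Vic} ∩ {Finn, Gus, Ivy, Lee, Pat, Rae, Vic, Xiu} = {Finn, Gus, Ivy, Lee, Pat, Rae, Vic}
… ∩ ⟦inside Xiu⟧ = {Finn, Gus, Ivy, Lee, Pat, Rae, Vic} ∩ {Finn, Gus, Ivy, Ona, Sam, Vic, Xiu} = {Finn, Gus, Ivy, Vic}
… ∩ ⟦grey⟧ = {Finn, Gus, Ivy, Vic} ∩ {Gus, Ned, Ona, Sam, Xiu} = {Gus}
… ∩ ⟦red⟧ = {Gus} ∩ {Gus, Lee, Ned, Ona} = {Gus}
So ⟦grey red plate which surrounded Lee inside Xiu⟧ = {Gus}.

{Gus}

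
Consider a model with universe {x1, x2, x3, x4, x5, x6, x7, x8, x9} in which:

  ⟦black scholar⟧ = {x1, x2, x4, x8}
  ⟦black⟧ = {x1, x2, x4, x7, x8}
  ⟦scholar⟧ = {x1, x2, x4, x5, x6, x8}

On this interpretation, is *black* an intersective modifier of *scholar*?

yes

⟦black⟧ ∩ ⟦scholar⟧ = {x1, x2, x4, x7, x8} ∩ {x1, x2, x4, x5, x6, x8} = {x1, x2, x4, x8}
Observed ⟦black scholar⟧ = {x1, x2, x4, x8}.
These coincide, so the modifier is intersective here.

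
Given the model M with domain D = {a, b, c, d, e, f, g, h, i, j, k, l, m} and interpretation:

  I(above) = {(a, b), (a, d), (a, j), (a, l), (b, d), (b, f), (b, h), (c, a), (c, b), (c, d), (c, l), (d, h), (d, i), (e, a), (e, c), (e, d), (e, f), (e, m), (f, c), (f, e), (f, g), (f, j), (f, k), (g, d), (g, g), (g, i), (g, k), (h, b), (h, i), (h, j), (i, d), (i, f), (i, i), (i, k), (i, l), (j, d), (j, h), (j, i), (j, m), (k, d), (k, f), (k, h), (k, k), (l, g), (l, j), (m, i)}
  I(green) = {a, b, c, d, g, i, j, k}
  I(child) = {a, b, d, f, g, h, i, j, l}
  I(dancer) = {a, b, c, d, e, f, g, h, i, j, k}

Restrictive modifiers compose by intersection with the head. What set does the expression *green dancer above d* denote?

⟦above d⟧ = {x : ⟨x, d⟩ ∈ ⟦above⟧} = {a, b, c, e, g, i, j, k}
⟦dancer⟧ = {a, b, c, d, e, f, g, h, i, j, k}
… ∩ ⟦above d⟧ = {a, b, c, d, e, f, g, h, i, j, k} ∩ {a, b, c, e, g, i, j, k} = {a, b, c, e, g, i, j, k}
… ∩ ⟦green⟧ = {a, b, c, e, g, i, j, k} ∩ {a, b, c, d, g, i, j, k} = {a, b, c, g, i, j, k}
So ⟦green dancer above d⟧ = {a, b, c, g, i, j, k}.

{a, b, c, g, i, j, k}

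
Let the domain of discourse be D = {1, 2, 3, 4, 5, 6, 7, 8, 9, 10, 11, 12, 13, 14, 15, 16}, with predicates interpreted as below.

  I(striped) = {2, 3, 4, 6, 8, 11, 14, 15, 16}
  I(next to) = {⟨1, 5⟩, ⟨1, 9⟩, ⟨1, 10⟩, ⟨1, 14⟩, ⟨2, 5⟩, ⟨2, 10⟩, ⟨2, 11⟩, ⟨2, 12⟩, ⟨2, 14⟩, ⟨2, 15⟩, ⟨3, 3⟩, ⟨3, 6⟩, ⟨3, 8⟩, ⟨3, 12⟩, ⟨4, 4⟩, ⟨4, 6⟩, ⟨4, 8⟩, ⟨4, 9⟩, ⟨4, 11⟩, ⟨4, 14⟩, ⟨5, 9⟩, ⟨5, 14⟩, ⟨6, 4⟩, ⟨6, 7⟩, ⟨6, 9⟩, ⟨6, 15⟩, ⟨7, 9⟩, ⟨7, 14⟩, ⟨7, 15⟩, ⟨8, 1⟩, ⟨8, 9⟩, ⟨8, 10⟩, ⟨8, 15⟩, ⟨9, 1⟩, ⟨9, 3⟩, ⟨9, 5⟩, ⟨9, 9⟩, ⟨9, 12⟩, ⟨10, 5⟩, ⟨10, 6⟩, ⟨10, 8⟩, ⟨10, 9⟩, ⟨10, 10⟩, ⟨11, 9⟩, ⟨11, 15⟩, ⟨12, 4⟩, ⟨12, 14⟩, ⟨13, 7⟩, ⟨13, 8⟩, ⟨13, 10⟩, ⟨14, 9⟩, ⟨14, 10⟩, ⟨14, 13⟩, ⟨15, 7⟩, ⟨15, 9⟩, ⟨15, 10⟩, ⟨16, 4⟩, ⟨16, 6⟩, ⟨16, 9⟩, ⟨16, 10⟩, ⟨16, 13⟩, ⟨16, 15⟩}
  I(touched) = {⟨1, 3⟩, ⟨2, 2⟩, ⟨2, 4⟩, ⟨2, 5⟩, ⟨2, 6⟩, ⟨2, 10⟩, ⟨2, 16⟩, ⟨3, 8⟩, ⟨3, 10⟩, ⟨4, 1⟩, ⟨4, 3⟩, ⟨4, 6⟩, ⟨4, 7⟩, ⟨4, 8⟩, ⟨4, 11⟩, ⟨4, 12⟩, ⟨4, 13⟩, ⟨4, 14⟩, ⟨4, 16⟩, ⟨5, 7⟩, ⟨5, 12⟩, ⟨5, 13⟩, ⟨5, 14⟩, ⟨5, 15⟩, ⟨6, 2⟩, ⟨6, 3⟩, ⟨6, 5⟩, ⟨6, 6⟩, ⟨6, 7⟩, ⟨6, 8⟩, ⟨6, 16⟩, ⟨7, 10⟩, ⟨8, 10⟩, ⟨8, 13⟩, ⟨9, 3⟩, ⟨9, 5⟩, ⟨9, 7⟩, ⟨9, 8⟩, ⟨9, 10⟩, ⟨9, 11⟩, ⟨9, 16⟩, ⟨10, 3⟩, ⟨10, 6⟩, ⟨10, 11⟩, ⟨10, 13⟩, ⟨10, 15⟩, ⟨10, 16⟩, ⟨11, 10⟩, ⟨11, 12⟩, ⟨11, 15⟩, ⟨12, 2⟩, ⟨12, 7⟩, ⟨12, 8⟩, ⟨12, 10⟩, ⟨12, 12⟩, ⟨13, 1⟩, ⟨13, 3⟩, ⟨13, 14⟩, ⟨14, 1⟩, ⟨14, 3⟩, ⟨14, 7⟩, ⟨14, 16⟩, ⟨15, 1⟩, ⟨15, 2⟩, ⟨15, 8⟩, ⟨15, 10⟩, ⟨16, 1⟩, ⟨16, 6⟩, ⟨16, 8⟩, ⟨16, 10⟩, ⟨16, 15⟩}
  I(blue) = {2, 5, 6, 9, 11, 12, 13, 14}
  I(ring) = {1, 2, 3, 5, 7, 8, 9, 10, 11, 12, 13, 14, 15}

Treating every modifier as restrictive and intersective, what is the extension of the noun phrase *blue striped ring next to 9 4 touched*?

{11, 14}

⟦next to 9⟧ = {x : ⟨x, 9⟩ ∈ ⟦next to⟧} = {1, 4, 5, 6, 7, 8, 9, 10, 11, 14, 15, 16}
⟦4 touched⟧ = {x : ⟨4, x⟩ ∈ ⟦touched⟧} = {1, 3, 6, 7, 8, 11, 12, 13, 14, 16}
⟦ring⟧ = {1, 2, 3, 5, 7, 8, 9, 10, 11, 12, 13, 14, 15}
… ∩ ⟦next to 9⟧ = {1, 2, 3, 5, 7, 8, 9, 10, 11, 12, 13, 14, 15} ∩ {1, 4, 5, 6, 7, 8, 9, 10, 11, 14, 15, 16} = {1, 5, 7, 8, 9, 10, 11, 14, 15}
… ∩ ⟦4 touched⟧ = {1, 5, 7, 8, 9, 10, 11, 14, 15} ∩ {1, 3, 6, 7, 8, 11, 12, 13, 14, 16} = {1, 7, 8, 11, 14}
… ∩ ⟦blue⟧ = {1, 7, 8, 11, 14} ∩ {2, 5, 6, 9, 11, 12, 13, 14} = {11, 14}
… ∩ ⟦striped⟧ = {11, 14} ∩ {2, 3, 4, 6, 8, 11, 14, 15, 16} = {11, 14}
So ⟦blue striped ring next to 9 4 touched⟧ = {11, 14}.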